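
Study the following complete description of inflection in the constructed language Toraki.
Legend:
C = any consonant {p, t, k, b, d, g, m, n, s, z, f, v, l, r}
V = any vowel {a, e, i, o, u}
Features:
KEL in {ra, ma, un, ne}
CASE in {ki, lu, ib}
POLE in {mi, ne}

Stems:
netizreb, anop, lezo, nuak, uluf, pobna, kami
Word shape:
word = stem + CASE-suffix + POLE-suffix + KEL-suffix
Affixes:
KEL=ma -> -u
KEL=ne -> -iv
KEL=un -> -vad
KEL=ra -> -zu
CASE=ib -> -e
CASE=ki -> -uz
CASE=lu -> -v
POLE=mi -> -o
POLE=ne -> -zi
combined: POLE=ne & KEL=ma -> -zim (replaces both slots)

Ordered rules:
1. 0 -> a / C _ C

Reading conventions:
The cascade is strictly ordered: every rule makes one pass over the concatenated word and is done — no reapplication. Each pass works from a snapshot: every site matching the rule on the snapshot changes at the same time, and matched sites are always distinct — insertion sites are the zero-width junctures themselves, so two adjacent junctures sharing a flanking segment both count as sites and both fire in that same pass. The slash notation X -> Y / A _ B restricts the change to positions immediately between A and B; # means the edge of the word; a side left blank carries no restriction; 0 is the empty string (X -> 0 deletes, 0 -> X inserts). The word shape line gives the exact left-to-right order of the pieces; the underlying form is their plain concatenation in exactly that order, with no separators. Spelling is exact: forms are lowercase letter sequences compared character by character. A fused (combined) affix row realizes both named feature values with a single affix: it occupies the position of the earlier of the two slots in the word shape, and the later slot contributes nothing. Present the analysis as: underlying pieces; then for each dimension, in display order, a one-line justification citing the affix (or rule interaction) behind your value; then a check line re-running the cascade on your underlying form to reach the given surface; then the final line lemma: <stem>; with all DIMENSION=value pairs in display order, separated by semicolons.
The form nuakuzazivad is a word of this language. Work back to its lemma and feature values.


underlying: nuak-uz-zi-vad
KEL=un - signalled by the affix -vad
CASE=ki - signalled by the affix -uz
POLE=ne - signalled by the affix -zi
check: nuakuzzivad -> nuakuzazivad
lemma: nuak; KEL=un; CASE=ki; POLE=ne


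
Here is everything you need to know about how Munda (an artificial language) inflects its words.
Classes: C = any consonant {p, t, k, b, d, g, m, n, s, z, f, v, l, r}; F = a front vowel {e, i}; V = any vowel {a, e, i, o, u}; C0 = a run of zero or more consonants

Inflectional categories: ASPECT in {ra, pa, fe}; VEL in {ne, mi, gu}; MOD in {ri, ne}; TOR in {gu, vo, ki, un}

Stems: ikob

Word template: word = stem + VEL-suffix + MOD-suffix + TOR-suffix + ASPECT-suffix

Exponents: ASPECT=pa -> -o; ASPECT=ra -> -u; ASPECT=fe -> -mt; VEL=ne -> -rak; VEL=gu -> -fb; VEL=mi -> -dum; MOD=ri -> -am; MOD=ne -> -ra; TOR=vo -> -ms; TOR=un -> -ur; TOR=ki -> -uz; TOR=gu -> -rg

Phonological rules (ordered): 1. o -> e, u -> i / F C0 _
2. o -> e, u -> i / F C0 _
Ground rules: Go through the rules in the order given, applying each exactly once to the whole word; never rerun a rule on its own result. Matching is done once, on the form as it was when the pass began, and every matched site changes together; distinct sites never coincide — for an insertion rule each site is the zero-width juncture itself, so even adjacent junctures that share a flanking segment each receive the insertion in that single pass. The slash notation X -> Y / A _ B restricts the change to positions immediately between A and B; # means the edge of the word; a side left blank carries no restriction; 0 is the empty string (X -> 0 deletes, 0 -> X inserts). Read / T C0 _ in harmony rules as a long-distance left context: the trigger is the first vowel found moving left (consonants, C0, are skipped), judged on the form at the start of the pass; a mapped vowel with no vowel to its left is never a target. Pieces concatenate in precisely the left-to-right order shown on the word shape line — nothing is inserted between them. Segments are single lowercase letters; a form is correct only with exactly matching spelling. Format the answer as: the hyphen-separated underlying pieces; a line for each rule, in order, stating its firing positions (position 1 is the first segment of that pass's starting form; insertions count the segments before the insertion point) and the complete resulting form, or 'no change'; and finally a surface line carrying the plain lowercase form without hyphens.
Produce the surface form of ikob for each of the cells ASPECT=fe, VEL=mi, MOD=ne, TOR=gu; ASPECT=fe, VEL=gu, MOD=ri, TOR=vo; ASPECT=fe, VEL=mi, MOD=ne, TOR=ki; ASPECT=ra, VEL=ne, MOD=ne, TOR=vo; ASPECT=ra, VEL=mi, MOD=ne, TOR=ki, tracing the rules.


cell ASPECT=fe, VEL=mi, MOD=ne, TOR=gu:
underlying: ikob-dum-ra-rg-mt
1. o -> e, u -> i / F C0 _: fires at position(s) 3: ikebdumrargmt
2. o -> e, u -> i / F C0 _: fires at position(s) 6: ikebdimrargmt
surface: ikebdimrargmt

cell ASPECT=fe, VEL=gu, MOD=ri, TOR=vo:
underlying: ikob-fb-am-ms-mt
1. o -> e, u -> i / F C0 _: fires at position(s) 3: ikebfbammsmt
2. o -> e, u -> i / F C0 _: no change
surface: ikebfbammsmt

cell ASPECT=fe, VEL=mi, MOD=ne, TOR=ki:
underlying: ikob-dum-ra-uz-mt
1. o -> e, u -> i / F C0 _: fires at position(s) 3: ikebdumrauzmt
2. o -> e, u -> i / F C0 _: fires at position(s) 6: ikebdimrauzmt
surface: ikebdimrauzmt

cell ASPECT=ra, VEL=ne, MOD=ne, TOR=vo:
underlying: ikob-rak-ra-ms-u
1. o -> e, u -> i / F C0 _: fires at position(s) 3: ikebrakramsu
2. o -> e, u -> i / F C0 _: no change
surface: ikebrakramsu

cell ASPECT=ra, VEL=mi, MOD=ne, TOR=ki:
underlying: ikob-dum-ra-uz-u
1. o -> e, u -> i / F C0 _: fires at position(s) 3: ikebdumrauzu
2. o -> e, u -> i / F C0 _: fires at position(s) 6: ikebdimrauzu
surface: ikebdimrauzu


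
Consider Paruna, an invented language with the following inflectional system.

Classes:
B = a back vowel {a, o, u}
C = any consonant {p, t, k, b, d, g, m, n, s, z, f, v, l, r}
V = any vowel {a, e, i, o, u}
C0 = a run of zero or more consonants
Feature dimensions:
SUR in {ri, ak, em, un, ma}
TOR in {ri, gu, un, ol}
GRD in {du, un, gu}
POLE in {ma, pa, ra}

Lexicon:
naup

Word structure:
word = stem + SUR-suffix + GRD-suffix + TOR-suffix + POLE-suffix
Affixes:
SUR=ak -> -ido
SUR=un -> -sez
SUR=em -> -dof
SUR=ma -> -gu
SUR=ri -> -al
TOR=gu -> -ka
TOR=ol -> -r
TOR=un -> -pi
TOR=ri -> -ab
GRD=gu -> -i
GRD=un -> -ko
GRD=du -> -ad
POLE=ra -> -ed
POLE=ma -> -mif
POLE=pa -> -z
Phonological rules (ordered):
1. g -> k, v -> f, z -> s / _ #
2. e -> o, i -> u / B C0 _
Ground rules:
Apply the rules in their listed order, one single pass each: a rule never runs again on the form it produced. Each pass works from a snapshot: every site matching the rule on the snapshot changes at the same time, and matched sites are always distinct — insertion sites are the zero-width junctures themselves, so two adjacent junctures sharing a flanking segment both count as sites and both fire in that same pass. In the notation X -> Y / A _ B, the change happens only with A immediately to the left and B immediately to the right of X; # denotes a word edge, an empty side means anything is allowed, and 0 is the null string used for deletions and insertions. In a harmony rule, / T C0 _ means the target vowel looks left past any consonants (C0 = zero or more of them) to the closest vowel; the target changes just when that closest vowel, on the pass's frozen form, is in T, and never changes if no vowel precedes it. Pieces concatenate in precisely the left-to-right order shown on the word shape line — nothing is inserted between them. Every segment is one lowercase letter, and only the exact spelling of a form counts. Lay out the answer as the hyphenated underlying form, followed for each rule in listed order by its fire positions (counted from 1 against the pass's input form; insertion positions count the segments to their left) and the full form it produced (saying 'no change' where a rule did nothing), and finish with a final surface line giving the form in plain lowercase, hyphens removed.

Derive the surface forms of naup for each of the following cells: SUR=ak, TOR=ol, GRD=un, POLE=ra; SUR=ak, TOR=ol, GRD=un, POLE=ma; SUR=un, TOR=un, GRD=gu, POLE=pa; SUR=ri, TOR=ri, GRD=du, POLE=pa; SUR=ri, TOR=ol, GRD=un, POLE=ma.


cell SUR=ak, TOR=ol, GRD=un, POLE=ra:
underlying: naup-ido-ko-r-ed
1. g -> k, v -> f, z -> s / _ #: no change
2. e -> o, i -> u / B C0 _: fires at position(s) 5, 11: naupudokorod
surface: naupudokorod

cell SUR=ak, TOR=ol, GRD=un, POLE=ma:
underlying: naup-ido-ko-r-mif
1. g -> k, v -> f, z -> s / _ #: no change
2. e -> o, i -> u / B C0 _: fires at position(s) 5, 12: naupudokormuf
surface: naupudokormuf

cell SUR=un, TOR=un, GRD=gu, POLE=pa:
underlying: naup-sez-i-pi-z
1. g -> k, v -> f, z -> s / _ #: fires at position(s) 11: naupsezipis
2. e -> o, i -> u / B C0 _: fires at position(s) 6: naupsozipis
surface: naupsozipis

cell SUR=ri, TOR=ri, GRD=du, POLE=pa:
underlying: naup-al-ad-ab-z
1. g -> k, v -> f, z -> s / _ #: fires at position(s) 11: naupaladabs
2. e -> o, i -> u / B C0 _: no change
surface: naupaladabs

cell SUR=ri, TOR=ol, GRD=un, POLE=ma:
underlying: naup-al-ko-r-mif
1. g -> k, v -> f, z -> s / _ #: no change
2. e -> o, i -> u / B C0 _: fires at position(s) 11: naupalkormuf
surface: naupalkormuf


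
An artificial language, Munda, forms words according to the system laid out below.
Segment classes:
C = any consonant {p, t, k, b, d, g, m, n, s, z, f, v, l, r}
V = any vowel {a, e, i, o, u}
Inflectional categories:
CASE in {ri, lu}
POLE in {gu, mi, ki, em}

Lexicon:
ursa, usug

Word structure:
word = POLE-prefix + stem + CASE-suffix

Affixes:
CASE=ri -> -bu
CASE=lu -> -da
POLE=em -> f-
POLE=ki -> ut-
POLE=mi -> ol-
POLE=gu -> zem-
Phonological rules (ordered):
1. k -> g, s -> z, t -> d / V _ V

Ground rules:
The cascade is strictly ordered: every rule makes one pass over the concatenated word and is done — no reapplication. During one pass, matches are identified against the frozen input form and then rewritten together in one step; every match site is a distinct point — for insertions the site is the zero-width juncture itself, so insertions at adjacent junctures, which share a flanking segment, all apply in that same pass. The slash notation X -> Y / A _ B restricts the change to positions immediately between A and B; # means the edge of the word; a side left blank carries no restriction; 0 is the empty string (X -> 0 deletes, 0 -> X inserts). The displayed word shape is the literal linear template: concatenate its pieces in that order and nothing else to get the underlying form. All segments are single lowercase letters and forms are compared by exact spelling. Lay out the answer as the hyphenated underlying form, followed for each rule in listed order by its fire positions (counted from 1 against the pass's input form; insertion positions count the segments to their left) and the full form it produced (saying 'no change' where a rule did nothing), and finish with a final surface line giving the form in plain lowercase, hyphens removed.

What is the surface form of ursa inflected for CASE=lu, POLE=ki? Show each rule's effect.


underlying: ut-ursa-da
1. k -> g, s -> z, t -> d / V _ V: fires at position(s) 2: udursada
surface: udursada


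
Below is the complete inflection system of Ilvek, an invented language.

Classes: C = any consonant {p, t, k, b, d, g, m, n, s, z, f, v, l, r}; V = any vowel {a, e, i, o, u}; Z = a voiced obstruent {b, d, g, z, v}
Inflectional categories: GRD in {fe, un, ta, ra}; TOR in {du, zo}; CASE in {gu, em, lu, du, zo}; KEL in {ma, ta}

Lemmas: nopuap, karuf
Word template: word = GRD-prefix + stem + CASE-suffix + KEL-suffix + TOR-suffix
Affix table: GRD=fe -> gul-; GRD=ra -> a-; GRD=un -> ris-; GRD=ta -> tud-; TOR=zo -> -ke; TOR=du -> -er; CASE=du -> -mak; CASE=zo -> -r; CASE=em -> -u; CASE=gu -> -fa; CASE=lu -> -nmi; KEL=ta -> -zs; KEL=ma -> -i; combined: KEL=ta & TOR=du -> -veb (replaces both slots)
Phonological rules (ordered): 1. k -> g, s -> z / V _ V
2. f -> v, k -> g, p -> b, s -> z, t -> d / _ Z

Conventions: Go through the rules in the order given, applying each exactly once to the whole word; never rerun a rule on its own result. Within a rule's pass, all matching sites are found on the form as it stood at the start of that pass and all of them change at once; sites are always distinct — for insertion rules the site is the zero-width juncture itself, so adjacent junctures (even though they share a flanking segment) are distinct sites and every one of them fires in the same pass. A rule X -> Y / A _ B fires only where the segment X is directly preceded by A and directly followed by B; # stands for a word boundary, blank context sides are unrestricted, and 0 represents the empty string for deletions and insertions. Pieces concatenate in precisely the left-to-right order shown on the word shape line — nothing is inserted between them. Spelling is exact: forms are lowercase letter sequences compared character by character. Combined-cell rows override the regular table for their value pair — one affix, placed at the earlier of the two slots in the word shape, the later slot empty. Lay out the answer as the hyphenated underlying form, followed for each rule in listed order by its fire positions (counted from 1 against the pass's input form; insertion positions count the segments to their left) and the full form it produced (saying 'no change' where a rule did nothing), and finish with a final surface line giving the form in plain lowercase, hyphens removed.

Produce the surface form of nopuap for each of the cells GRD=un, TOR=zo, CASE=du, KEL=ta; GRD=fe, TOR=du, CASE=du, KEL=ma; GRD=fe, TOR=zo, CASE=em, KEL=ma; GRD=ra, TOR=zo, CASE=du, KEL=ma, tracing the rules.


cell GRD=un, TOR=zo, CASE=du, KEL=ta:
underlying: ris-nopuap-mak-zs-ke
1. k -> g, s -> z / V _ V: no change
2. f -> v, k -> g, p -> b, s -> z, t -> d / _ Z: fires at position(s) 12: risnopuapmagzske
surface: risnopuapmagzske

cell GRD=fe, TOR=du, CASE=du, KEL=ma:
underlying: gul-nopuap-mak-i-er
1. k -> g, s -> z / V _ V: fires at position(s) 12: gulnopuapmagier
2. f -> v, k -> g, p -> b, s -> z, t -> d / _ Z: no change
surface: gulnopuapmagier

cell GRD=fe, TOR=zo, CASE=em, KEL=ma:
underlying: gul-nopuap-u-i-ke
1. k -> g, s -> z / V _ V: fires at position(s) 12: gulnopuapuige
2. f -> v, k -> g, p -> b, s -> z, t -> d / _ Z: no change
surface: gulnopuapuige

cell GRD=ra, TOR=zo, CASE=du, KEL=ma:
underlying: a-nopuap-mak-i-ke
1. k -> g, s -> z / V _ V: fires at position(s) 10, 12: anopuapmagige
2. f -> v, k -> g, p -> b, s -> z, t -> d / _ Z: no change
surface: anopuapmagige


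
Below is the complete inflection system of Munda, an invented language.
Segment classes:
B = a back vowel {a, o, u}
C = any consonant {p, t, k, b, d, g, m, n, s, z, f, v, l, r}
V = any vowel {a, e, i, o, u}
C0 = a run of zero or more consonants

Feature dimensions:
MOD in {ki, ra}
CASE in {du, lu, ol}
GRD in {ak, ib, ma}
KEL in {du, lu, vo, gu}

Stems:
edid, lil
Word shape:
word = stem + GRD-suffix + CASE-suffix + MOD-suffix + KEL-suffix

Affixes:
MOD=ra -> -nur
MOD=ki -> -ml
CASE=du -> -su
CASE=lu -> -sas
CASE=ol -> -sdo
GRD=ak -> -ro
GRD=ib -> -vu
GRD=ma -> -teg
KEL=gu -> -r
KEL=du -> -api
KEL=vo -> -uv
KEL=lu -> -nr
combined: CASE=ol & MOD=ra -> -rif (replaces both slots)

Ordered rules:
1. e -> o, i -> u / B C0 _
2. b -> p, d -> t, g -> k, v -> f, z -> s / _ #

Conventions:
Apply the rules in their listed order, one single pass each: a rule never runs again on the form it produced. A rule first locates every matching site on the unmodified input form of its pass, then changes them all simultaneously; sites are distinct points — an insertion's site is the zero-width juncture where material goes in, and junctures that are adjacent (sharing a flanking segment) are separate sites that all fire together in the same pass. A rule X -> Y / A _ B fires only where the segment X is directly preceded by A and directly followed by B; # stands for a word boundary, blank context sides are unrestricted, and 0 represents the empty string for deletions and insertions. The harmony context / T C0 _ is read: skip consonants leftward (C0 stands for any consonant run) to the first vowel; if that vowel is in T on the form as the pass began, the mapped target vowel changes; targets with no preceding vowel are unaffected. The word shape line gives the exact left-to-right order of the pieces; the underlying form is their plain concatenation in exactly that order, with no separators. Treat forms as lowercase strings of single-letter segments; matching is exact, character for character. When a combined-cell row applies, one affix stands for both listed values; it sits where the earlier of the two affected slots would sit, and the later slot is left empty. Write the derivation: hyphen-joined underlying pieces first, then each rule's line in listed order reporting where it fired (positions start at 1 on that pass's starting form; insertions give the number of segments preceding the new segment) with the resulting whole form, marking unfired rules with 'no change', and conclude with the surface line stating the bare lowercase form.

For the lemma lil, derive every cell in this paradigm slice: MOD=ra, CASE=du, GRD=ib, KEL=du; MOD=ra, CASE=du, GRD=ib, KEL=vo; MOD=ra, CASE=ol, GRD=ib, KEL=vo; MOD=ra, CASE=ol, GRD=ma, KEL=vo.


cell MOD=ra, CASE=du, GRD=ib, KEL=du:
underlying: lil-vu-su-nur-api
1. e -> o, i -> u / B C0 _: fires at position(s) 13: lilvusunurapu
2. b -> p, d -> t, g -> k, v -> f, z -> s / _ #: no change
surface: lilvusunurapu

cell MOD=ra, CASE=du, GRD=ib, KEL=vo:
underlying: lil-vu-su-nur-uv
1. e -> o, i -> u / B C0 _: no change
2. b -> p, d -> t, g -> k, v -> f, z -> s / _ #: fires at position(s) 12: lilvusunuruf
surface: lilvusunuruf

cell MOD=ra, CASE=ol, GRD=ib, KEL=vo:
underlying: lil-vu-rif-uv
1. e -> o, i -> u / B C0 _: fires at position(s) 7: lilvurufuv
2. b -> p, d -> t, g -> k, v -> f, z -> s / _ #: fires at position(s) 10: lilvurufuf
surface: lilvurufuf

cell MOD=ra, CASE=ol, GRD=ma, KEL=vo:
underlying: lil-teg-rif-uv
1. e -> o, i -> u / B C0 _: no change
2. b -> p, d -> t, g -> k, v -> f, z -> s / _ #: fires at position(s) 11: liltegrifuf
surface: liltegrifuf


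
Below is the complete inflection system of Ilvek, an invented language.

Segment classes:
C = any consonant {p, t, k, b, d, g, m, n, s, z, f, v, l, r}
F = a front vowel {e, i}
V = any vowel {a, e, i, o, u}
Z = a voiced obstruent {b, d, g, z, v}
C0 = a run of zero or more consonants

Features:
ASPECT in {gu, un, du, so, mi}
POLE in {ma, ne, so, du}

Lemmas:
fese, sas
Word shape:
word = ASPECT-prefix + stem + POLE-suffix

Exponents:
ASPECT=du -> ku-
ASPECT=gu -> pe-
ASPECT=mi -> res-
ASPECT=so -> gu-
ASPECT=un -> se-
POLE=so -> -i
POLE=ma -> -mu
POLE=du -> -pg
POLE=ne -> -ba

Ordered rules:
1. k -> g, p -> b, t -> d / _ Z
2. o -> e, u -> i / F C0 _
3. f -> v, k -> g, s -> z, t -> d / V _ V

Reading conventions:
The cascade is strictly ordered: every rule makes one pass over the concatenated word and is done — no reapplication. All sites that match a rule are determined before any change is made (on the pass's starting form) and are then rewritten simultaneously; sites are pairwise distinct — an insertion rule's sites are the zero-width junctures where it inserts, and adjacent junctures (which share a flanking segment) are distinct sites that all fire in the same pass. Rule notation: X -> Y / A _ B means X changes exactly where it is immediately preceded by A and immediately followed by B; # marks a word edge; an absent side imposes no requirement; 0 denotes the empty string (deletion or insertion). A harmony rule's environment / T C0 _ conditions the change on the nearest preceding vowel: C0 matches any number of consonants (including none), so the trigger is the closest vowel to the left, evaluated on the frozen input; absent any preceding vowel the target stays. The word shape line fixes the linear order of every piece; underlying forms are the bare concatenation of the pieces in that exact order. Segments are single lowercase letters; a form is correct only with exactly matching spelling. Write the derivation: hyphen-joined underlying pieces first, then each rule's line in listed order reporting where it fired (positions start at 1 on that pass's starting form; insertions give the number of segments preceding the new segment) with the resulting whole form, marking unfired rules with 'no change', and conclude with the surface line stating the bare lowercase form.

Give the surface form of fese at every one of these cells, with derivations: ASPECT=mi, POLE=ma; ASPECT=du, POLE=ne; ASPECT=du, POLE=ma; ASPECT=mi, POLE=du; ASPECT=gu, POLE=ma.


cell ASPECT=mi, POLE=ma:
underlying: res-fese-mu
1. k -> g, p -> b, t -> d / _ Z: no change
2. o -> e, u -> i / F C0 _: fires at position(s) 9: resfesemi
3. f -> v, k -> g, s -> z, t -> d / V _ V: fires at position(s) 6: resfezemi
surface: resfezemi

cell ASPECT=du, POLE=ne:
underlying: ku-fese-ba
1. k -> g, p -> b, t -> d / _ Z: no change
2. o -> e, u -> i / F C0 _: no change
3. f -> v, k -> g, s -> z, t -> d / V _ V: fires at position(s) 3, 5: kuvezeba
surface: kuvezeba

cell ASPECT=du, POLE=ma:
underlying: ku-fese-mu
1. k -> g, p -> b, t -> d / _ Z: no change
2. o -> e, u -> i / F C0 _: fires at position(s) 8: kufesemi
3. f -> v, k -> g, s -> z, t -> d / V _ V: fires at position(s) 3, 5: kuvezemi
surface: kuvezemi

cell ASPECT=mi, POLE=du:
underlying: res-fese-pg
1. k -> g, p -> b, t -> d / _ Z: fires at position(s) 8: resfesebg
2. o -> e, u -> i / F C0 _: no change
3. f -> v, k -> g, s -> z, t -> d / V _ V: fires at position(s) 6: resfezebg
surface: resfezebg

cell ASPECT=gu, POLE=ma:
underlying: pe-fese-mu
1. k -> g, p -> b, t -> d / _ Z: no change
2. o -> e, u -> i / F C0 _: fires at position(s) 8: pefesemi
3. f -> v, k -> g, s -> z, t -> d / V _ V: fires at position(s) 3, 5: pevezemi
surface: pevezemi


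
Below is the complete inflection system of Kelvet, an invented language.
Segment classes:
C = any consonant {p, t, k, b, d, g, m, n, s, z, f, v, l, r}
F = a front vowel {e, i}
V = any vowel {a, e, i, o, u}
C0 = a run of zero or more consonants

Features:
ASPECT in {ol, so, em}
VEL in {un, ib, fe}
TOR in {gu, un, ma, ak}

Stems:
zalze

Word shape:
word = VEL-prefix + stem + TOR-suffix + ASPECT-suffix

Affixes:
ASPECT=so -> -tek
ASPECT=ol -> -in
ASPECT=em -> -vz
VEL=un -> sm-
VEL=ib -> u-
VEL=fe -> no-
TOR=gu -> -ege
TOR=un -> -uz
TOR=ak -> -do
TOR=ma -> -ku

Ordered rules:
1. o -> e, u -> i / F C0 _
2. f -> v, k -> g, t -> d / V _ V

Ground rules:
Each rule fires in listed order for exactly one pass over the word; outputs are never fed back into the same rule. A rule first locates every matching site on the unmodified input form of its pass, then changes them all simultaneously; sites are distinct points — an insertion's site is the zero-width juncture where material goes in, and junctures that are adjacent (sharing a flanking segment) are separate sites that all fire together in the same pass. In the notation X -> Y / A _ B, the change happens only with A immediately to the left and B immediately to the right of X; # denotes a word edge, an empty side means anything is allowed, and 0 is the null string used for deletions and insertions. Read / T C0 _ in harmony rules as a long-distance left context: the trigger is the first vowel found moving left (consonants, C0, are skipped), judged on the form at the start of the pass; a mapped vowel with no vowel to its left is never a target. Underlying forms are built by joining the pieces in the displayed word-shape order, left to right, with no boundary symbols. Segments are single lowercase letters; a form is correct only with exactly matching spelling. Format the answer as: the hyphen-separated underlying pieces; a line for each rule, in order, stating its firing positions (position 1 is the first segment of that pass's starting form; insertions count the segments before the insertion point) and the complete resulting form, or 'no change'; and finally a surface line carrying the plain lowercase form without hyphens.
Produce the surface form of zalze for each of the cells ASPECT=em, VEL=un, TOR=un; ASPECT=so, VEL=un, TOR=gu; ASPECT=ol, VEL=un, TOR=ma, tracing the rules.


cell ASPECT=em, VEL=un, TOR=un:
underlying: sm-zalze-uz-vz
1. o -> e, u -> i / F C0 _: fires at position(s) 8: smzalzeizvz
2. f -> v, k -> g, t -> d / V _ V: no change
surface: smzalzeizvz

cell ASPECT=so, VEL=un, TOR=gu:
underlying: sm-zalze-ege-tek
1. o -> e, u -> i / F C0 _: no change
2. f -> v, k -> g, t -> d / V _ V: fires at position(s) 11: smzalzeegedek
surface: smzalzeegedek

cell ASPECT=ol, VEL=un, TOR=ma:
underlying: sm-zalze-ku-in
1. o -> e, u -> i / F C0 _: fires at position(s) 9: smzalzekiin
2. f -> v, k -> g, t -> d / V _ V: fires at position(s) 8: smzalzegiin
surface: smzalzegiin


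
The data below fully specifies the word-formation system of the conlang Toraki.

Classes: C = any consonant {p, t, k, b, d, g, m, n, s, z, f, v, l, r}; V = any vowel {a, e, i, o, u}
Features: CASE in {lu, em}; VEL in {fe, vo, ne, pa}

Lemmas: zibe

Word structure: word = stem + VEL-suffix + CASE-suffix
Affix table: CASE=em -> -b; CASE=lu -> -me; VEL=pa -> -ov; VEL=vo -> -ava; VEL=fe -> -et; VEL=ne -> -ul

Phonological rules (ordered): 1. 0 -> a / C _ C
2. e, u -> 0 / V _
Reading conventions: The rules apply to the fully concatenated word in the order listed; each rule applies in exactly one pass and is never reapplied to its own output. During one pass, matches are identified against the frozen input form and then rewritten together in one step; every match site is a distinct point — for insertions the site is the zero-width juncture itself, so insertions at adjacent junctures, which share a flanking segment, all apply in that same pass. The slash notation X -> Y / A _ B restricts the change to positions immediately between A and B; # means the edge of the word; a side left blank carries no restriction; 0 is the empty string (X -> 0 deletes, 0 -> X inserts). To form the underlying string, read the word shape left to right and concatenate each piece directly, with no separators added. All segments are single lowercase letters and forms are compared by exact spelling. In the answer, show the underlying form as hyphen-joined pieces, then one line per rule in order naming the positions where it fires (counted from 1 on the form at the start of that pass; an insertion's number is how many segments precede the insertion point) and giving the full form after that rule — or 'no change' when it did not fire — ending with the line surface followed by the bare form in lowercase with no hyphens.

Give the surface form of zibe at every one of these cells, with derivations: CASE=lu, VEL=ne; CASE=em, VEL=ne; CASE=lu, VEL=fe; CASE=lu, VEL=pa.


cell CASE=lu, VEL=ne:
underlying: zibe-ul-me
1. 0 -> a / C _ C: inserts after position(s) 6: zibeulame
2. e, u -> 0 / V _: fires at position(s) 5: zibelame
surface: zibelame

cell CASE=em, VEL=ne:
underlying: zibe-ul-b
1. 0 -> a / C _ C: inserts after position(s) 6: zibeulab
2. e, u -> 0 / V _: fires at position(s) 5: zibelab
surface: zibelab

cell CASE=lu, VEL=fe:
underlying: zibe-et-me
1. 0 -> a / C _ C: inserts after position(s) 6: zibeetame
2. e, u -> 0 / V _: fires at position(s) 5: zibetame
surface: zibetame

cell CASE=lu, VEL=pa:
underlying: zibe-ov-me
1. 0 -> a / C _ C: inserts after position(s) 6: zibeovame
2. e, u -> 0 / V _: no change
surface: zibeovame


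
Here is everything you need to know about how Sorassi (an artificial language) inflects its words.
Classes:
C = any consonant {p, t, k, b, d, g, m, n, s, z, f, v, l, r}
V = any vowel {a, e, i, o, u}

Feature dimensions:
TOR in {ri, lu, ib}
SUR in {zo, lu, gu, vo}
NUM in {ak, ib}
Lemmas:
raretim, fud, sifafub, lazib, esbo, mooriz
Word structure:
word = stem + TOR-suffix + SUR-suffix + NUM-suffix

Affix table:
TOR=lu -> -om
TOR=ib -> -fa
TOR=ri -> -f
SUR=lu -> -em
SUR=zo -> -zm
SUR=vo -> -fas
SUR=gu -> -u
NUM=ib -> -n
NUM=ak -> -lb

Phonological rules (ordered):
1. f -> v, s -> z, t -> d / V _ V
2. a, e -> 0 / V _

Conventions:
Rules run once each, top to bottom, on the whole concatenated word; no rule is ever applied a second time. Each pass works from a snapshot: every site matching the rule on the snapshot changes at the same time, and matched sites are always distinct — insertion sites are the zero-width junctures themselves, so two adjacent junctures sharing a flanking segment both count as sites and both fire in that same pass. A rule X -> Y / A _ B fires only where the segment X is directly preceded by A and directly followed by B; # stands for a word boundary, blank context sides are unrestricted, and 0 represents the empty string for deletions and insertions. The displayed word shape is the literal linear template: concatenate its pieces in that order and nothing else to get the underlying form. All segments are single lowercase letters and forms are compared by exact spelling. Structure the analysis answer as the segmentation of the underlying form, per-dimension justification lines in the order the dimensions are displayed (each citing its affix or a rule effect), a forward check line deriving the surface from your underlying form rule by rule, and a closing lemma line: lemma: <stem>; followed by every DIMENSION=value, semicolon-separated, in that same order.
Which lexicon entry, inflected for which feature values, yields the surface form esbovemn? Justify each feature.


underlying: esbo-f-em-n
TOR=ri - signalled by the affix -f
SUR=lu - signalled by the affix -em
NUM=ib - signalled by the affix -n
check: esbofemn -> esbovemn -> esbovemn
lemma: esbo; TOR=ri; SUR=lu; NUM=ib


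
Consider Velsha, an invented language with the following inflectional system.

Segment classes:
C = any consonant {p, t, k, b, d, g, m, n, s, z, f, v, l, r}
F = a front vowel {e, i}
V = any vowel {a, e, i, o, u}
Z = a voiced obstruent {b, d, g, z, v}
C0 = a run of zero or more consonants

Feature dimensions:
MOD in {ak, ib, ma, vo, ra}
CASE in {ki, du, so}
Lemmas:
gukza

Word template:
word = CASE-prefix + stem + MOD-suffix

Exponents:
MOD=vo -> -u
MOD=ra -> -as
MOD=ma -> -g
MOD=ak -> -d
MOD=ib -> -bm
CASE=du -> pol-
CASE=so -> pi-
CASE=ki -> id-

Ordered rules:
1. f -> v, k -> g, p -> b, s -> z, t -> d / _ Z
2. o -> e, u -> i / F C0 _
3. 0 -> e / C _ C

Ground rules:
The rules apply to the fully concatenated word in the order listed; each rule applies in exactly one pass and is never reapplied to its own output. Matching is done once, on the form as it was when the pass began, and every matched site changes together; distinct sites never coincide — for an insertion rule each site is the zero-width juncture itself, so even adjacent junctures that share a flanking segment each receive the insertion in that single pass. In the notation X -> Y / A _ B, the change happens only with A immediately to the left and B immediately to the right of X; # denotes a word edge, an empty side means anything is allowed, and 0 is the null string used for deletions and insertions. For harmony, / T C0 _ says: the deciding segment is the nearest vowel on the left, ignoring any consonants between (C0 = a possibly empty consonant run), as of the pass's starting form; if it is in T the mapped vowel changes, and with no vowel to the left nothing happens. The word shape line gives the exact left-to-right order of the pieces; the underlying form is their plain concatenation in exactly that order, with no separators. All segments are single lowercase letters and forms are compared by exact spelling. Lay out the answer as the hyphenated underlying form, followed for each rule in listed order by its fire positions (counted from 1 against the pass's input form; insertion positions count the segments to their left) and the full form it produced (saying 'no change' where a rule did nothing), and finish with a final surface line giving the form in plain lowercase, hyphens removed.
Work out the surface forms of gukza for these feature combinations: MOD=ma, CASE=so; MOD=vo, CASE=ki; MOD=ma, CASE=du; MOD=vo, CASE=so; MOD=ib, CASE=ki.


cell MOD=ma, CASE=so:
underlying: pi-gukza-g
1. f -> v, k -> g, p -> b, s -> z, t -> d / _ Z: fires at position(s) 5: pigugzag
2. o -> e, u -> i / F C0 _: fires at position(s) 4: pigigzag
3. 0 -> e / C _ C: inserts after position(s) 5: pigigezag
surface: pigigezag

cell MOD=vo, CASE=ki:
underlying: id-gukza-u
1. f -> v, k -> g, p -> b, s -> z, t -> d / _ Z: fires at position(s) 5: idgugzau
2. o -> e, u -> i / F C0 _: fires at position(s) 4: idgigzau
3. 0 -> e / C _ C: inserts after position(s) 2, 5: idegigezau
surface: idegigezau

cell MOD=ma, CASE=du:
underlying: pol-gukza-g
1. f -> v, k -> g, p -> b, s -> z, t -> d / _ Z: fires at position(s) 6: polgugzag
2. o -> e, u -> i / F C0 _: no change
3. 0 -> e / C _ C: inserts after position(s) 3, 6: polegugezag
surface: polegugezag

cell MOD=vo, CASE=so:
underlying: pi-gukza-u
1. f -> v, k -> g, p -> b, s -> z, t -> d / _ Z: fires at position(s) 5: pigugzau
2. o -> e, u -> i / F C0 _: fires at position(s) 4: pigigzau
3. 0 -> e / C _ C: inserts after position(s) 5: pigigezau
surface: pigigezau

cell MOD=ib, CASE=ki:
underlying: id-gukza-bm
1. f -> v, k -> g, p -> b, s -> z, t -> d / _ Z: fires at position(s) 5: idgugzabm
2. o -> e, u -> i / F C0 _: fires at position(s) 4: idgigzabm
3. 0 -> e / C _ C: inserts after position(s) 2, 5, 8: idegigezabem
surface: idegigezabem


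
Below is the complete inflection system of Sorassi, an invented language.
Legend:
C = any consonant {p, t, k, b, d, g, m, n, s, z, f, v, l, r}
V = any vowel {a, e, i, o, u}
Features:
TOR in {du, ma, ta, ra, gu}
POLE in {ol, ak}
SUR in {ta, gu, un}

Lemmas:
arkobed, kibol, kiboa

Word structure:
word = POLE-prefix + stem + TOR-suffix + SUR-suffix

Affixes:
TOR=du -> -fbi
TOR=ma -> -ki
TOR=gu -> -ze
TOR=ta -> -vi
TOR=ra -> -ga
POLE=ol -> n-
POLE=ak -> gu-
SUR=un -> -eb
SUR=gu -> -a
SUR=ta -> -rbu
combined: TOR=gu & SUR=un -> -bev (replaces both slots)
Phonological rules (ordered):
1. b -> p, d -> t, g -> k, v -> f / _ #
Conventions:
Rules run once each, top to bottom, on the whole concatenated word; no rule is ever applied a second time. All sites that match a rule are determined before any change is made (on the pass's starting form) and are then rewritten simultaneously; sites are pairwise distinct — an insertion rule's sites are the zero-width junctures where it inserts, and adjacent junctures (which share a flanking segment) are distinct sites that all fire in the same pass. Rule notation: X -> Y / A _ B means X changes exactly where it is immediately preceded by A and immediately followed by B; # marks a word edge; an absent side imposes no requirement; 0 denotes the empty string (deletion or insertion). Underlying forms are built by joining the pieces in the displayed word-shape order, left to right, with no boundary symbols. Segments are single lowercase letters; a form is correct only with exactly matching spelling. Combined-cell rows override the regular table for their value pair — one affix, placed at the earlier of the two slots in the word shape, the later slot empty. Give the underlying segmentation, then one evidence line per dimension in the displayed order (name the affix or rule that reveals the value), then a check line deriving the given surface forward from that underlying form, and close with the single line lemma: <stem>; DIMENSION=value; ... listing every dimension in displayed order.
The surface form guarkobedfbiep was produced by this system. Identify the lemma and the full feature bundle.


underlying: gu-arkobed-fbi-eb
TOR=du - signalled by the affix -fbi
POLE=ak - signalled by the affix gu-
SUR=un - signalled by the affix -eb
check: guarkobedfbieb -> guarkobedfbiep
lemma: arkobed; TOR=du; POLE=ak; SUR=un


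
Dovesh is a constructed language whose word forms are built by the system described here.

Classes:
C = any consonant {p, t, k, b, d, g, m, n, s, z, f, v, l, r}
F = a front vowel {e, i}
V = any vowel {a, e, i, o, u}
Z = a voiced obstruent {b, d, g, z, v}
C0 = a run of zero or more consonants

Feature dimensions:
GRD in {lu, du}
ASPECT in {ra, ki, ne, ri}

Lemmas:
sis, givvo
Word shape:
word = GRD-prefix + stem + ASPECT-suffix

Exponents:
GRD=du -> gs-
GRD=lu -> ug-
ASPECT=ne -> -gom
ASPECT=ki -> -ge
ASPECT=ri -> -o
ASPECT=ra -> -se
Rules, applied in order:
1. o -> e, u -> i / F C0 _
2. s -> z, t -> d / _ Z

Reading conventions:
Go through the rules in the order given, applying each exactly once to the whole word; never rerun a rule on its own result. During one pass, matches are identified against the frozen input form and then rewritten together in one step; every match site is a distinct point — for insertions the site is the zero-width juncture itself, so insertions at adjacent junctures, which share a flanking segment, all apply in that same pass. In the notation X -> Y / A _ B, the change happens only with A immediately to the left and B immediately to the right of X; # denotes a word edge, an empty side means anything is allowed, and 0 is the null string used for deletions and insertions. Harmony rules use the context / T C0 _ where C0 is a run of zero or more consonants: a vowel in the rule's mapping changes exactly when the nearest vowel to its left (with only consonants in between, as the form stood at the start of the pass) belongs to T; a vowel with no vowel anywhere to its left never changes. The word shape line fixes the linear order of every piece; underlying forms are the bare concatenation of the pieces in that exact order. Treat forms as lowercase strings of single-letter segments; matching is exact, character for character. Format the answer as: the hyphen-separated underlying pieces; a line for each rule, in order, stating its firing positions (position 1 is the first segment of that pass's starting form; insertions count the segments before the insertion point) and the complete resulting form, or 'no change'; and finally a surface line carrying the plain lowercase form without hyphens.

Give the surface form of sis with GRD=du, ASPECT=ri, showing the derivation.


underlying: gs-sis-o
1. o -> e, u -> i / F C0 _: fires at position(s) 6: gssise
2. s -> z, t -> d / _ Z: no change
surface: gssise


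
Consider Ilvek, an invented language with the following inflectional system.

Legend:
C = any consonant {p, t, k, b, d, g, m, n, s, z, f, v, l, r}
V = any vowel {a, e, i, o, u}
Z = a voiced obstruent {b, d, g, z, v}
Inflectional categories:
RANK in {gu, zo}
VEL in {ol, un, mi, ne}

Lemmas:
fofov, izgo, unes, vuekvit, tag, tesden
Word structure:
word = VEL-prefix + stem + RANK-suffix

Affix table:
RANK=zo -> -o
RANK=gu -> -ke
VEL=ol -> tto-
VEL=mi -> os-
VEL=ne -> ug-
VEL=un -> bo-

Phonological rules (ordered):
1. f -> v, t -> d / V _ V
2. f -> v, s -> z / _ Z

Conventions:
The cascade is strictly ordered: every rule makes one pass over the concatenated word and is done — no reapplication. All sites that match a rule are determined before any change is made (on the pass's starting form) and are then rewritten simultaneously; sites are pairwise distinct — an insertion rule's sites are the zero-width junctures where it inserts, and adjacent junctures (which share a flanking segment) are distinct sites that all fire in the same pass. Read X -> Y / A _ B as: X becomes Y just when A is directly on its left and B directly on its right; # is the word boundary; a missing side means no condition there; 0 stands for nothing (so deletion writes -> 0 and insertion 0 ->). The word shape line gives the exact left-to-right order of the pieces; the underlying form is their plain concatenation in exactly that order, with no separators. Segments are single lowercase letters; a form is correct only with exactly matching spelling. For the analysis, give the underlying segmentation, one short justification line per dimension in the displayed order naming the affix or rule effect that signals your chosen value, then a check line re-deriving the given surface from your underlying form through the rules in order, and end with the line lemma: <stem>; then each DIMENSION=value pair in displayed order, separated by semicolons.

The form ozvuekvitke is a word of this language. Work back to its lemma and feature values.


underlying: os-vuekvit-ke
RANK=gu - signalled by the affix -ke
VEL=mi - signalled by the affix os-
check: osvuekvitke -> osvuekvitke -> ozvuekvitke
lemma: vuekvit; RANK=gu; VEL=mi
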